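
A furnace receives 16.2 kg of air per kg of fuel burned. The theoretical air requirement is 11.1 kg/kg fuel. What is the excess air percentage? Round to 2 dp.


Excess air = actual - stoichiometric = 16.2 - 11.1 = 5.10 kg/kg fuel
Excess air % = (excess / stoich) * 100 = (5.10 / 11.1) * 100 = 45.95%


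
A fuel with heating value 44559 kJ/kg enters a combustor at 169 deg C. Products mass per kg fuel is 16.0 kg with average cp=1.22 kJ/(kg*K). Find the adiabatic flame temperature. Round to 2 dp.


T_ad = T_in + Hc / (m_p * cp)
Denominator = 16.0 * 1.22 = 19.5200
Temperature rise = 44559 / 19.5200 = 2282.74 K
T_ad = 169 + 2282.74 = 2451.74 deg C


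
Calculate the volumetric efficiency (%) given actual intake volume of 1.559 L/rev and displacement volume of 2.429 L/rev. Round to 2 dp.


eta_v = (V_actual / V_disp) * 100
Ratio = 1.559 / 2.429 = 0.6418
eta_v = 0.6418 * 100 = 64.18%


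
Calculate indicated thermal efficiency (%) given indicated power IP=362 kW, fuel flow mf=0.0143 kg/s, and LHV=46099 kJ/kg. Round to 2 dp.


eta_ith = (IP / (mf * LHV)) * 100
Denominator = 0.0143 * 46099 = 659.2157 kW
eta_ith = (362 / 659.2157) * 100 = 54.91%


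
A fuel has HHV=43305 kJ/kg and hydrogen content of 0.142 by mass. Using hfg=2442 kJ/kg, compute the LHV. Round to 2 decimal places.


LHV = HHV - hfg * 9 * H
Water correction = 2442 * 9 * 0.142 = 3120.876 kJ/kg
LHV = 43305 - 3120.876 = 40184.12 kJ/kg


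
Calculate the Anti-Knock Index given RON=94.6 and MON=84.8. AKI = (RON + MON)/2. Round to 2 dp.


AKI = (RON + MON) / 2
AKI = (94.6 + 84.8) / 2
AKI = 179.4 / 2 = 89.70


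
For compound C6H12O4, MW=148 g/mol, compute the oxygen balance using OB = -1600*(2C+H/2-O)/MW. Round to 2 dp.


OB = -1600 * (2C + H/2 - O) / MW
Inner = 2*6 + 12/2 - 4 = 14.00
OB = -1600 * 14.00 / 148 = -151.35%


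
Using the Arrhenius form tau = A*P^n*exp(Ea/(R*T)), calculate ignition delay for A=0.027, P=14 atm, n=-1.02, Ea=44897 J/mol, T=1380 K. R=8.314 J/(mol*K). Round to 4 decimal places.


tau = A * P^n * exp(Ea/(R*T))
P^n = 14^(-1.02) = 0.06775626
Ea/(R*T) = 44897/(8.314*1380) = 3.913166
exp(Ea/(R*T)) = 50.057157
tau = 0.027 * 0.06775626 * 50.057157 = 0.0916 ms


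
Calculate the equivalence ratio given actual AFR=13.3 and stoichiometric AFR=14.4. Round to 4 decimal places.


phi = AFR_stoich / AFR_actual
phi = 14.4 / 13.3 = 1.0827


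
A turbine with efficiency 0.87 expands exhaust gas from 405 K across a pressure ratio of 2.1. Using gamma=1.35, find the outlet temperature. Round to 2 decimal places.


T_out = T_in * (1 - eta * (1 - PR^(-(gamma-1)/gamma)))
Exponent = -(1.35-1)/1.35 = -0.25925926
PR^exp = 2.1^(-0.25925926) = 0.82501466
Factor = 1 - 0.87*(1 - 0.82501466) = 0.84776275
T_out = 405 * 0.84776275 = 343.34 K


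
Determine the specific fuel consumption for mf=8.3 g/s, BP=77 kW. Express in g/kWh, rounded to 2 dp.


SFC = (mf / BP) * 3600
Rate = 8.3 / 77 = 0.107792 g/(s*kW)
SFC = 0.107792 * 3600 = 388.05 g/kWh


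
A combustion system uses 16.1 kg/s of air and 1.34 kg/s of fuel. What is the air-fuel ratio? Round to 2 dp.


AFR = m_air / m_fuel
AFR = 16.1 / 1.34 = 12.01


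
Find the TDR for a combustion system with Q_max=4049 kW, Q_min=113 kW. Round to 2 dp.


TDR = Q_max / Q_min
TDR = 4049 / 113 = 35.83


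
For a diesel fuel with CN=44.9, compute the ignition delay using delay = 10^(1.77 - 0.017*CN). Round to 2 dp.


delay = 10^(1.77 - 0.017*CN)
Exponent = 1.77 - 0.017*44.9 = 1.0067
delay = 10^1.0067 = 10.16 ms


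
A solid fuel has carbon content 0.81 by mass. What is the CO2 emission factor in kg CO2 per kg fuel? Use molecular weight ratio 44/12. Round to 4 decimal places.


EF = C_frac * (M_CO2 / M_C)
EF = 0.81 * (44/12)
EF = 0.81 * 3.666667 = 2.9700 kg_CO2/kg_fuel


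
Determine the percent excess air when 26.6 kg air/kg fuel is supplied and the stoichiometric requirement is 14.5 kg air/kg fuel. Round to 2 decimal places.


Excess air = actual - stoichiometric = 26.6 - 14.5 = 12.10 kg/kg fuel
Excess air % = (excess / stoich) * 100 = (12.10 / 14.5) * 100 = 83.45%


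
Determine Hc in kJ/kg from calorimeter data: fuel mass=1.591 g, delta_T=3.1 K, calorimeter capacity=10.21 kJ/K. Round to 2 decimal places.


Hc = C_cal * delta_T / m_fuel
Q_released = 10.21 * 3.1 = 31.6510 kJ
m_fuel = 1.591 g = 1.591/1000 kg = 0.001591 kg
Hc = 31.6510 / 0.001591 = 19893.78 kJ/kg


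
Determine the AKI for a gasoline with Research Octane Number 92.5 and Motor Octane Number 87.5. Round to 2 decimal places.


AKI = (RON + MON) / 2
AKI = (92.5 + 87.5) / 2
AKI = 180.0 / 2 = 90.00


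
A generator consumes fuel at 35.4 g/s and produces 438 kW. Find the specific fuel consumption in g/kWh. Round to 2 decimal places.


SFC = (mf / BP) * 3600
Rate = 35.4 / 438 = 0.080822 g/(s*kW)
SFC = 0.080822 * 3600 = 290.96 g/kWh


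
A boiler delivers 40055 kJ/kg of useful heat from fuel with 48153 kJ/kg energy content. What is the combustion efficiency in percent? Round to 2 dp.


Efficiency = (Q_useful / Q_fuel) * 100
Efficiency = (40055 / 48153) * 100
Efficiency = 0.8318 * 100 = 83.18%


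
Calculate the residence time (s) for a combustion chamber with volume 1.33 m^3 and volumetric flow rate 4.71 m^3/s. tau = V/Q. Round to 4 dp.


tau = V / Q_flow
tau = 1.33 / 4.71 = 0.2824 s


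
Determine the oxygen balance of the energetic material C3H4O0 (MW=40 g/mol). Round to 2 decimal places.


OB = -1600 * (2C + H/2 - O) / MW
Inner = 2*3 + 4/2 - 0 = 8.00
OB = -1600 * 8.00 / 40 = -320.00%


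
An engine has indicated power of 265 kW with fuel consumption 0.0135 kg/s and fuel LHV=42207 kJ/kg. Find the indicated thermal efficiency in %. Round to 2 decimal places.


eta_ith = (IP / (mf * LHV)) * 100
Denominator = 0.0135 * 42207 = 569.7945 kW
eta_ith = (265 / 569.7945) * 100 = 46.51%


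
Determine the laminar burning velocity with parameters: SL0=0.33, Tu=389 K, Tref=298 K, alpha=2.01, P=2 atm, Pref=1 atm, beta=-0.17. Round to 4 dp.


SL = SL0 * (Tu/Tref)^alpha * (P/Pref)^beta
T ratio = 389/298 = 1.30536913
(T ratio)^alpha = 1.30536913^2.01 = 1.708536
(P/Pref)^beta = 2^(-0.17) = 0.888843
SL = 0.33 * 1.708536 * 0.888843 = 0.5011 m/s


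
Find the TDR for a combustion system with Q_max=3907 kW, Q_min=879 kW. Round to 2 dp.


TDR = Q_max / Q_min
TDR = 3907 / 879 = 4.44


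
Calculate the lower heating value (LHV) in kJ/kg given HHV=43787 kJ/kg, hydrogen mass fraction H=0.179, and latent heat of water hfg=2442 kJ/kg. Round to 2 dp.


LHV = HHV - hfg * 9 * H
Water correction = 2442 * 9 * 0.179 = 3934.062 kJ/kg
LHV = 43787 - 3934.062 = 39852.94 kJ/kg


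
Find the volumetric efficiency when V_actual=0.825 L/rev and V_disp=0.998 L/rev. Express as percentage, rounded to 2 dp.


eta_v = (V_actual / V_disp) * 100
Ratio = 0.825 / 0.998 = 0.8267
eta_v = 0.8267 * 100 = 82.67%


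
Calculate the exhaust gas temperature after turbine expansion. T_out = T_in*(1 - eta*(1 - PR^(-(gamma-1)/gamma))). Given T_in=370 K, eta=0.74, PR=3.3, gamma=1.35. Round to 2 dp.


T_out = T_in * (1 - eta * (1 - PR^(-(gamma-1)/gamma)))
Exponent = -(1.35-1)/1.35 = -0.25925926
PR^exp = 3.3^(-0.25925926) = 0.73378775
Factor = 1 - 0.74*(1 - 0.73378775) = 0.80300294
T_out = 370 * 0.80300294 = 297.11 K


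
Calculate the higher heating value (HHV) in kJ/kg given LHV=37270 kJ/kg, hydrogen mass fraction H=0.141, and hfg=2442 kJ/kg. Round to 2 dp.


HHV = LHV + hfg * 9 * H
Water addition = 2442 * 9 * 0.141 = 3098.898 kJ/kg
HHV = 37270 + 3098.898 = 40368.90 kJ/kg


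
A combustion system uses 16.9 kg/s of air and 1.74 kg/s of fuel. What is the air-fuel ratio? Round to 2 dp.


AFR = m_air / m_fuel
AFR = 16.9 / 1.74 = 9.71


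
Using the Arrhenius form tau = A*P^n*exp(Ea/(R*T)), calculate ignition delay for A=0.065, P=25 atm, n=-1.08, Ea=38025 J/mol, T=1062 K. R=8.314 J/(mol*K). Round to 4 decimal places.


tau = A * P^n * exp(Ea/(R*T))
P^n = 25^(-1.08) = 0.03091895
Ea/(R*T) = 38025/(8.314*1062) = 4.306601
exp(Ea/(R*T)) = 74.187931
tau = 0.065 * 0.03091895 * 74.187931 = 0.1491 ms


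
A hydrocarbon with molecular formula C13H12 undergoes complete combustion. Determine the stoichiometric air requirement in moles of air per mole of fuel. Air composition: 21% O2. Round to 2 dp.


Balanced combustion: C13H12 + 16 O2 -> 13 CO2 + 6 H2O
O2 needed = C + H/4 = 13 + 12/4 = 16.00 moles
Air moles = O2 / 0.21 = 16.00 / 0.21 = 76.19 moles air


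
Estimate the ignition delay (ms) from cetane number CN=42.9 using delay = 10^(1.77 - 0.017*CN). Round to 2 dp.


delay = 10^(1.77 - 0.017*CN)
Exponent = 1.77 - 0.017*42.9 = 1.0407
delay = 10^1.0407 = 10.98 ms


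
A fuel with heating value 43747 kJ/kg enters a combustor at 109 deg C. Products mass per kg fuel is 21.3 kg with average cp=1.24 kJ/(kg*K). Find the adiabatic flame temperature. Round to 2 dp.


T_ad = T_in + Hc / (m_p * cp)
Denominator = 21.3 * 1.24 = 26.4120
Temperature rise = 43747 / 26.4120 = 1656.33 K
T_ad = 109 + 1656.33 = 1765.33 deg C


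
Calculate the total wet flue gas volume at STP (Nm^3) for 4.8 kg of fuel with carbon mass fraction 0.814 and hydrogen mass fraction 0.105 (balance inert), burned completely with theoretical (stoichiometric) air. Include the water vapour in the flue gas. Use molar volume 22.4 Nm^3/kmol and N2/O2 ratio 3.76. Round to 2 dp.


Per kg fuel: CO2 = (C/12 kmol)*22.4 = (0.814/12)*22.4 = 1.51947 Nm^3
Per kg fuel: H2O = (H/2 kmol)*22.4 = (0.105/2)*22.4 = 1.17600 Nm^3
O2 needed per kg fuel = C/12 + H/4 = 0.814/12 + 0.105/4 = 0.09408333 kmol
Per kg fuel: N2 = O2*3.76*22.4 = 0.09408333*3.76*22.4 = 7.92407 Nm^3
Total per kg = 1.51947 + 1.17600 + 7.92407 = 10.61954 Nm^3
Total = 10.61954 * 4.8 = 50.97 Nm^3


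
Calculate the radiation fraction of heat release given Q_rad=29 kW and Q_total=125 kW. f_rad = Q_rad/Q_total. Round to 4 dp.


f_rad = Q_rad / Q_total
f_rad = 29 / 125 = 0.2320


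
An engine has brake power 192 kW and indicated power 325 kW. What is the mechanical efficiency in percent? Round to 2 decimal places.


eta_mech = (BP / IP) * 100
Ratio = 192 / 325 = 0.5908
eta_mech = 0.5908 * 100 = 59.08%


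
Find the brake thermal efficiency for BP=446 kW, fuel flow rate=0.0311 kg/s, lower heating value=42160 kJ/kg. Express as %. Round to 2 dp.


eta_BTE = (BP / (mf * LHV)) * 100
Denominator = 0.0311 * 42160 = 1311.1760 kW
eta_BTE = (446 / 1311.1760) * 100 = 34.02%


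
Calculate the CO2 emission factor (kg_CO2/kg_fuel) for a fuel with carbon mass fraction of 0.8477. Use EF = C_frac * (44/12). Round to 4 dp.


EF = C_frac * (M_CO2 / M_C)
EF = 0.8477 * (44/12)
EF = 0.8477 * 3.666667 = 3.1082 kg_CO2/kg_fuel


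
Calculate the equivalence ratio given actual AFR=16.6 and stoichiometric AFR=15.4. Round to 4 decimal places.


phi = AFR_stoich / AFR_actual
phi = 15.4 / 16.6 = 0.9277


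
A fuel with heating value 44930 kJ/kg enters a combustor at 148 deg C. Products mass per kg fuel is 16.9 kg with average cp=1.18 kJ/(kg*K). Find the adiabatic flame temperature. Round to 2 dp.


T_ad = T_in + Hc / (m_p * cp)
Denominator = 16.9 * 1.18 = 19.9420
Temperature rise = 44930 / 19.9420 = 2253.03 K
T_ad = 148 + 2253.03 = 2401.03 deg C


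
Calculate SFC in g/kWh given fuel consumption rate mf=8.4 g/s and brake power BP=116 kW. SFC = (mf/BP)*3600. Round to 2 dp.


SFC = (mf / BP) * 3600
Rate = 8.4 / 116 = 0.072414 g/(s*kW)
SFC = 0.072414 * 3600 = 260.69 g/kWh


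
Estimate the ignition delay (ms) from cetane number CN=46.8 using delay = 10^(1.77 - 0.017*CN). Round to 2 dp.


delay = 10^(1.77 - 0.017*CN)
Exponent = 1.77 - 0.017*46.8 = 0.9744
delay = 10^0.9744 = 9.43 ms


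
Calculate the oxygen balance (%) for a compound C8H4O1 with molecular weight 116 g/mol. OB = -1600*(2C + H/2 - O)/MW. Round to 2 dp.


OB = -1600 * (2C + H/2 - O) / MW
Inner = 2*8 + 4/2 - 1 = 17.00
OB = -1600 * 17.00 / 116 = -234.48%


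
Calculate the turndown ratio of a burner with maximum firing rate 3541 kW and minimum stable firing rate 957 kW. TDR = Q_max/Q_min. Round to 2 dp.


TDR = Q_max / Q_min
TDR = 3541 / 957 = 3.70


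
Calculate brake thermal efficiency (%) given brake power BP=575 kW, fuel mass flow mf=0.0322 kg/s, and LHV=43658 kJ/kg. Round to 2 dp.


eta_BTE = (BP / (mf * LHV)) * 100
Denominator = 0.0322 * 43658 = 1405.7876 kW
eta_BTE = (575 / 1405.7876) * 100 = 40.90%


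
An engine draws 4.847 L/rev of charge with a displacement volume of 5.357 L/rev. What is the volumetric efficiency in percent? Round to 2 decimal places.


eta_v = (V_actual / V_disp) * 100
Ratio = 4.847 / 5.357 = 0.9048
eta_v = 0.9048 * 100 = 90.48%


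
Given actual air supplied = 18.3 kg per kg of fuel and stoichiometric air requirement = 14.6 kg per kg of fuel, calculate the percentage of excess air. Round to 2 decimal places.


Excess air = actual - stoichiometric = 18.3 - 14.6 = 3.70 kg/kg fuel
Excess air % = (excess / stoich) * 100 = (3.70 / 14.6) * 100 = 25.34%


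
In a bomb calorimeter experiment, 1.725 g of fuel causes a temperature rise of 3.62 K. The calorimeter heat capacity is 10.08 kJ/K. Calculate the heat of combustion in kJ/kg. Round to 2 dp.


Hc = C_cal * delta_T / m_fuel
Q_released = 10.08 * 3.62 = 36.4896 kJ
m_fuel = 1.725 g = 1.725/1000 kg = 0.001725 kg
Hc = 36.4896 / 0.001725 = 21153.39 kJ/kg


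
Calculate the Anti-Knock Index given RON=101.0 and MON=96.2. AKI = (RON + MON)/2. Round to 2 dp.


AKI = (RON + MON) / 2
AKI = (101.0 + 96.2) / 2
AKI = 197.2 / 2 = 98.60


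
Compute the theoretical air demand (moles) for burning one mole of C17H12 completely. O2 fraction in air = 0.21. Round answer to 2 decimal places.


Balanced combustion: C17H12 + 20 O2 -> 17 CO2 + 6 H2O
O2 needed = C + H/4 = 17 + 12/4 = 20.00 moles
Air moles = O2 / 0.21 = 20.00 / 0.21 = 95.24 moles air


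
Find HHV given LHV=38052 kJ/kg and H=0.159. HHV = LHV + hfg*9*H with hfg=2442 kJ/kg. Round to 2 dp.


HHV = LHV + hfg * 9 * H
Water addition = 2442 * 9 * 0.159 = 3494.502 kJ/kg
HHV = 38052 + 3494.502 = 41546.50 kJ/kg


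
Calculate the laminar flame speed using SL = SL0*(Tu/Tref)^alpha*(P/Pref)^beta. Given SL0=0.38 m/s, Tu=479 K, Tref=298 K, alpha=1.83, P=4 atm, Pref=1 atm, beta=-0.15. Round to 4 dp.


SL = SL0 * (Tu/Tref)^alpha * (P/Pref)^beta
T ratio = 479/298 = 1.60738255
(T ratio)^alpha = 1.60738255^1.83 = 2.383407
(P/Pref)^beta = 4^(-0.15) = 0.812252
SL = 0.38 * 2.383407 * 0.812252 = 0.7357 m/s


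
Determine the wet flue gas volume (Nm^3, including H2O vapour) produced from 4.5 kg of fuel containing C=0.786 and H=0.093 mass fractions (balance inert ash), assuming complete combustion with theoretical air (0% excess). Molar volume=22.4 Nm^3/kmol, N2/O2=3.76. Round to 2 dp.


Per kg fuel: CO2 = (C/12 kmol)*22.4 = (0.786/12)*22.4 = 1.46720 Nm^3
Per kg fuel: H2O = (H/2 kmol)*22.4 = (0.093/2)*22.4 = 1.04160 Nm^3
O2 needed per kg fuel = C/12 + H/4 = 0.786/12 + 0.093/4 = 0.08875000 kmol
Per kg fuel: N2 = O2*3.76*22.4 = 0.08875000*3.76*22.4 = 7.47488 Nm^3
Total per kg = 1.46720 + 1.04160 + 7.47488 = 9.98368 Nm^3
Total = 9.98368 * 4.5 = 44.93 Nm^3


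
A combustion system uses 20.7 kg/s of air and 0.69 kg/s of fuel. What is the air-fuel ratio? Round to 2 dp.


AFR = m_air / m_fuel
AFR = 20.7 / 0.69 = 30.00


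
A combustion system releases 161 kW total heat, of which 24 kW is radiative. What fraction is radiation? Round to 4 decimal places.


f_rad = Q_rad / Q_total
f_rad = 24 / 161 = 0.1491


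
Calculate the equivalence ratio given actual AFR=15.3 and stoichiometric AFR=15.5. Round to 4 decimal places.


phi = AFR_stoich / AFR_actual
phi = 15.5 / 15.3 = 1.0131


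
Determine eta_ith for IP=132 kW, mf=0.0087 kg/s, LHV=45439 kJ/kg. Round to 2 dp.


eta_ith = (IP / (mf * LHV)) * 100
Denominator = 0.0087 * 45439 = 395.3193 kW
eta_ith = (132 / 395.3193) * 100 = 33.39%


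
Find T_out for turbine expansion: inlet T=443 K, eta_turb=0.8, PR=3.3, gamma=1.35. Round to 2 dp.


T_out = T_in * (1 - eta * (1 - PR^(-(gamma-1)/gamma)))
Exponent = -(1.35-1)/1.35 = -0.25925926
PR^exp = 3.3^(-0.25925926) = 0.73378775
Factor = 1 - 0.8*(1 - 0.73378775) = 0.78703020
T_out = 443 * 0.78703020 = 348.65 K


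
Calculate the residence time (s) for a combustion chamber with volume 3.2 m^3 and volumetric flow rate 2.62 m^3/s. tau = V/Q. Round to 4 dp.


tau = V / Q_flow
tau = 3.2 / 2.62 = 1.2214 s


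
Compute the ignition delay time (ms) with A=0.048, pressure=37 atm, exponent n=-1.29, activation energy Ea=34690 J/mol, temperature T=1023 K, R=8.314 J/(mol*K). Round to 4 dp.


tau = A * P^n * exp(Ea/(R*T))
P^n = 37^(-1.29) = 0.00948462
Ea/(R*T) = 34690/(8.314*1023) = 4.078671
exp(Ea/(R*T)) = 59.066902
tau = 0.048 * 0.00948462 * 59.066902 = 0.0269 ms


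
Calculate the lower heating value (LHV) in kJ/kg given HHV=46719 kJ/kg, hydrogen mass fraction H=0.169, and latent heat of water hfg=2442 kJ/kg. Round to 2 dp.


LHV = HHV - hfg * 9 * H
Water correction = 2442 * 9 * 0.169 = 3714.282 kJ/kg
LHV = 46719 - 3714.282 = 43004.72 kJ/kg


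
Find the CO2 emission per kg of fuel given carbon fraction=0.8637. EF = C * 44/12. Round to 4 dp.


EF = C_frac * (M_CO2 / M_C)
EF = 0.8637 * (44/12)
EF = 0.8637 * 3.666667 = 3.1669 kg_CO2/kg_fuel


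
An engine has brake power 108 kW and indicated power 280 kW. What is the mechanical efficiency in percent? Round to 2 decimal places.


eta_mech = (BP / IP) * 100
Ratio = 108 / 280 = 0.3857
eta_mech = 0.3857 * 100 = 38.57%


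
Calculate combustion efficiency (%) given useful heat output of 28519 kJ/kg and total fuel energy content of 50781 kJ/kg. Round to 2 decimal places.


Efficiency = (Q_useful / Q_fuel) * 100
Efficiency = (28519 / 50781) * 100
Efficiency = 0.5616 * 100 = 56.16%


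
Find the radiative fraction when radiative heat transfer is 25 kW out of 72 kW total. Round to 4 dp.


f_rad = Q_rad / Q_total
f_rad = 25 / 72 = 0.3472


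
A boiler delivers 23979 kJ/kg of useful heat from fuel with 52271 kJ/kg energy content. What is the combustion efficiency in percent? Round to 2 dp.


Efficiency = (Q_useful / Q_fuel) * 100
Efficiency = (23979 / 52271) * 100
Efficiency = 0.4587 * 100 = 45.87%


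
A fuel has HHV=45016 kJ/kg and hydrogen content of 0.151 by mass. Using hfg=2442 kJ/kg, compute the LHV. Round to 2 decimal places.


LHV = HHV - hfg * 9 * H
Water correction = 2442 * 9 * 0.151 = 3318.678 kJ/kg
LHV = 45016 - 3318.678 = 41697.32 kJ/kg


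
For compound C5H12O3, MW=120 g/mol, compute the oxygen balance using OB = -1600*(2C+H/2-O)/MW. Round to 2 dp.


OB = -1600 * (2C + H/2 - O) / MW
Inner = 2*5 + 12/2 - 3 = 13.00
OB = -1600 * 13.00 / 120 = -173.33%


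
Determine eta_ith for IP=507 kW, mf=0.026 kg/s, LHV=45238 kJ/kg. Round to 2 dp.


eta_ith = (IP / (mf * LHV)) * 100
Denominator = 0.026 * 45238 = 1176.1880 kW
eta_ith = (507 / 1176.1880) * 100 = 43.11%


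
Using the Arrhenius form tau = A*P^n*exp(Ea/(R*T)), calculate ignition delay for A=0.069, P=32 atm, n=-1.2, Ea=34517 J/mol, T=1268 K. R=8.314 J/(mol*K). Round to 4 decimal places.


tau = A * P^n * exp(Ea/(R*T))
P^n = 32^(-1.2) = 0.01562500
Ea/(R*T) = 34517/(8.314*1268) = 3.274189
exp(Ea/(R*T)) = 26.421793
tau = 0.069 * 0.01562500 * 26.421793 = 0.0285 ms


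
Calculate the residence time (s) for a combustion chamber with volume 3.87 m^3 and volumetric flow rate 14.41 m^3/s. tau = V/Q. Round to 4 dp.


tau = V / Q_flow
tau = 3.87 / 14.41 = 0.2686 s


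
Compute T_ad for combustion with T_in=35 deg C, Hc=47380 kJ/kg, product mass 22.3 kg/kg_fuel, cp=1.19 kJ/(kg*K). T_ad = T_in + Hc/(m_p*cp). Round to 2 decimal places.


T_ad = T_in + Hc / (m_p * cp)
Denominator = 22.3 * 1.19 = 26.5370
Temperature rise = 47380 / 26.5370 = 1785.43 K
T_ad = 35 + 1785.43 = 1820.43 deg C


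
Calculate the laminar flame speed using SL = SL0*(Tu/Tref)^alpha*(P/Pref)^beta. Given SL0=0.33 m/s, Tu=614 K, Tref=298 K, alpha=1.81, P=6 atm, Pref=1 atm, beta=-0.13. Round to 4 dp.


SL = SL0 * (Tu/Tref)^alpha * (P/Pref)^beta
T ratio = 614/298 = 2.06040268
(T ratio)^alpha = 2.06040268^1.81 = 3.700440
(P/Pref)^beta = 6^(-0.13) = 0.792210
SL = 0.33 * 3.700440 * 0.792210 = 0.9674 m/s


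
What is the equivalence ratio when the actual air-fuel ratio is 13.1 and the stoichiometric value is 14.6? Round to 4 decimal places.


phi = AFR_stoich / AFR_actual
phi = 14.6 / 13.1 = 1.1145


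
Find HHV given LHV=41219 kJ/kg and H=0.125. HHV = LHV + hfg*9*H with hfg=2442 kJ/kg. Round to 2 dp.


HHV = LHV + hfg * 9 * H
Water addition = 2442 * 9 * 0.125 = 2747.250 kJ/kg
HHV = 41219 + 2747.250 = 43966.25 kJ/kg


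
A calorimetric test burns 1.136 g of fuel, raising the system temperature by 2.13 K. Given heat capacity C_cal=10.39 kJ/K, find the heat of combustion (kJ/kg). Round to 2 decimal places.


Hc = C_cal * delta_T / m_fuel
Q_released = 10.39 * 2.13 = 22.1307 kJ
m_fuel = 1.136 g = 1.136/1000 kg = 0.001136 kg
Hc = 22.1307 / 0.001136 = 19481.25 kJ/kg


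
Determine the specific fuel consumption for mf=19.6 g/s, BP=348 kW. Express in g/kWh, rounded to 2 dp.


SFC = (mf / BP) * 3600
Rate = 19.6 / 348 = 0.056322 g/(s*kW)
SFC = 0.056322 * 3600 = 202.76 g/kWh


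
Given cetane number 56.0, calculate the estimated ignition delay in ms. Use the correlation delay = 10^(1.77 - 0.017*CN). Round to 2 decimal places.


delay = 10^(1.77 - 0.017*CN)
Exponent = 1.77 - 0.017*56.0 = 0.8180
delay = 10^0.8180 = 6.58 ms


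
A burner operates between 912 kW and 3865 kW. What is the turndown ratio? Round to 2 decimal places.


TDR = Q_max / Q_min
TDR = 3865 / 912 = 4.24


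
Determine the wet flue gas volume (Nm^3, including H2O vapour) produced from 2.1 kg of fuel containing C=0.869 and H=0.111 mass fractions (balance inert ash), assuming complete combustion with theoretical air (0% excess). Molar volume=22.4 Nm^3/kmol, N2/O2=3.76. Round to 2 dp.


Per kg fuel: CO2 = (C/12 kmol)*22.4 = (0.869/12)*22.4 = 1.62213 Nm^3
Per kg fuel: H2O = (H/2 kmol)*22.4 = (0.111/2)*22.4 = 1.24320 Nm^3
O2 needed per kg fuel = C/12 + H/4 = 0.869/12 + 0.111/4 = 0.10016667 kmol
Per kg fuel: N2 = O2*3.76*22.4 = 0.10016667*3.76*22.4 = 8.43644 Nm^3
Total per kg = 1.62213 + 1.24320 + 8.43644 = 11.30177 Nm^3
Total = 11.30177 * 2.1 = 23.73 Nm^3


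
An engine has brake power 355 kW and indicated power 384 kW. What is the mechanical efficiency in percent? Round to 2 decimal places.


eta_mech = (BP / IP) * 100
Ratio = 355 / 384 = 0.9245
eta_mech = 0.9245 * 100 = 92.45%


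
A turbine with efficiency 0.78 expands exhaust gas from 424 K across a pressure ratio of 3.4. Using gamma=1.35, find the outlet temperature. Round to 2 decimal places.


T_out = T_in * (1 - eta * (1 - PR^(-(gamma-1)/gamma)))
Exponent = -(1.35-1)/1.35 = -0.25925926
PR^exp = 3.4^(-0.25925926) = 0.72813041
Factor = 1 - 0.78*(1 - 0.72813041) = 0.78794172
T_out = 424 * 0.78794172 = 334.09 K


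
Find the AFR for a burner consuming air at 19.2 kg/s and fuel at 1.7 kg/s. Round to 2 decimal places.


AFR = m_air / m_fuel
AFR = 19.2 / 1.7 = 11.29


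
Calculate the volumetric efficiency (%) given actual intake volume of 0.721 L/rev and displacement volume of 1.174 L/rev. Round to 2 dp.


eta_v = (V_actual / V_disp) * 100
Ratio = 0.721 / 1.174 = 0.6141
eta_v = 0.6141 * 100 = 61.41%


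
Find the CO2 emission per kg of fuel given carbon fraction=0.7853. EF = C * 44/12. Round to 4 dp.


EF = C_frac * (M_CO2 / M_C)
EF = 0.7853 * (44/12)
EF = 0.7853 * 3.666667 = 2.8794 kg_CO2/kg_fuel


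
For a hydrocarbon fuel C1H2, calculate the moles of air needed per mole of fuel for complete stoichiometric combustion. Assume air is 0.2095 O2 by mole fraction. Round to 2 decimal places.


Balanced combustion: C1H2 + 1.5 O2 -> 1 CO2 + 1 H2O
O2 needed = C + H/4 = 1 + 2/4 = 1.50 moles
Air moles = O2 / 0.2095 = 1.50 / 0.2095 = 7.16 moles air


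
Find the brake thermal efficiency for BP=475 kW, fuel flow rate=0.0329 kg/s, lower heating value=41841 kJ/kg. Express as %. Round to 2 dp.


eta_BTE = (BP / (mf * LHV)) * 100
Denominator = 0.0329 * 41841 = 1376.5689 kW
eta_BTE = (475 / 1376.5689) * 100 = 34.51%


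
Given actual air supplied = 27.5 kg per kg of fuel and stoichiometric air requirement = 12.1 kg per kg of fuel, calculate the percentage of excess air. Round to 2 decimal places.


Excess air = actual - stoichiometric = 27.5 - 12.1 = 15.40 kg/kg fuel
Excess air % = (excess / stoich) * 100 = (15.40 / 12.1) * 100 = 127.27%


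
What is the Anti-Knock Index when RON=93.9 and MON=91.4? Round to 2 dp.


AKI = (RON + MON) / 2
AKI = (93.9 + 91.4) / 2
AKI = 185.3 / 2 = 92.65


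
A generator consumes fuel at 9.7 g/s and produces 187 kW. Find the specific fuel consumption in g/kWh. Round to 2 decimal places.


SFC = (mf / BP) * 3600
Rate = 9.7 / 187 = 0.051872 g/(s*kW)
SFC = 0.051872 * 3600 = 186.74 g/kWh


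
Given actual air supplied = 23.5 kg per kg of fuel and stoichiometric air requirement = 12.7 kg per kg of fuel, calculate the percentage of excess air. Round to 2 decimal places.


Excess air = actual - stoichiometric = 23.5 - 12.7 = 10.80 kg/kg fuel
Excess air % = (excess / stoich) * 100 = (10.80 / 12.7) * 100 = 85.04%


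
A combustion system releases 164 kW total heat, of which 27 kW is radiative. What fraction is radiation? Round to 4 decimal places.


f_rad = Q_rad / Q_total
f_rad = 27 / 164 = 0.1646


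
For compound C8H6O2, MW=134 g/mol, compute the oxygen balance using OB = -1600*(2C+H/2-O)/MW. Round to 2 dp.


OB = -1600 * (2C + H/2 - O) / MW
Inner = 2*8 + 6/2 - 2 = 17.00
OB = -1600 * 17.00 / 134 = -202.99%


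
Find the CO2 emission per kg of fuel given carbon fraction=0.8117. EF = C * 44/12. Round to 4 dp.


EF = C_frac * (M_CO2 / M_C)
EF = 0.8117 * (44/12)
EF = 0.8117 * 3.666667 = 2.9762 kg_CO2/kg_fuel


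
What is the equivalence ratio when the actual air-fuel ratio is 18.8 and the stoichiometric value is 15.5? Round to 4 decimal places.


phi = AFR_stoich / AFR_actual
phi = 15.5 / 18.8 = 0.8245


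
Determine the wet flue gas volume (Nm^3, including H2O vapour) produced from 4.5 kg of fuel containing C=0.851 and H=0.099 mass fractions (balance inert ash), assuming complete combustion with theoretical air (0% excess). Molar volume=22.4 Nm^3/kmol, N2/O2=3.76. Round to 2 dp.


Per kg fuel: CO2 = (C/12 kmol)*22.4 = (0.851/12)*22.4 = 1.58853 Nm^3
Per kg fuel: H2O = (H/2 kmol)*22.4 = (0.099/2)*22.4 = 1.10880 Nm^3
O2 needed per kg fuel = C/12 + H/4 = 0.851/12 + 0.099/4 = 0.09566667 kmol
Per kg fuel: N2 = O2*3.76*22.4 = 0.09566667*3.76*22.4 = 8.05743 Nm^3
Total per kg = 1.58853 + 1.10880 + 8.05743 = 10.75476 Nm^3
Total = 10.75476 * 4.5 = 48.40 Nm^3


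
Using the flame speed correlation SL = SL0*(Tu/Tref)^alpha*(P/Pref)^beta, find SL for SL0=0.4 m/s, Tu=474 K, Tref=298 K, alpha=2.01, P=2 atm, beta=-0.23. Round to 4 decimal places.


SL = SL0 * (Tu/Tref)^alpha * (P/Pref)^beta
T ratio = 474/298 = 1.59060403
(T ratio)^alpha = 1.59060403^2.01 = 2.541791
(P/Pref)^beta = 2^(-0.23) = 0.852635
SL = 0.4 * 2.541791 * 0.852635 = 0.8669 m/s


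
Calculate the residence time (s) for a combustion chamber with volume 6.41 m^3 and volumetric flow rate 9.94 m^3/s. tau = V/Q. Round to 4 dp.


tau = V / Q_flow
tau = 6.41 / 9.94 = 0.6449 s


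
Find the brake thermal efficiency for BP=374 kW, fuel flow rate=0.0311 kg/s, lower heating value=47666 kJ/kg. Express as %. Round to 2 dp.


eta_BTE = (BP / (mf * LHV)) * 100
Denominator = 0.0311 * 47666 = 1482.4126 kW
eta_BTE = (374 / 1482.4126) * 100 = 25.23%


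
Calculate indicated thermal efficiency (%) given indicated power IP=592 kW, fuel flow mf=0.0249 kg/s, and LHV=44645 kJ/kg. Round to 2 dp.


eta_ith = (IP / (mf * LHV)) * 100
Denominator = 0.0249 * 44645 = 1111.6605 kW
eta_ith = (592 / 1111.6605) * 100 = 53.25%


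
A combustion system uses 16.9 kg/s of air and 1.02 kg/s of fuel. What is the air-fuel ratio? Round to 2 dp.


AFR = m_air / m_fuel
AFR = 16.9 / 1.02 = 16.57


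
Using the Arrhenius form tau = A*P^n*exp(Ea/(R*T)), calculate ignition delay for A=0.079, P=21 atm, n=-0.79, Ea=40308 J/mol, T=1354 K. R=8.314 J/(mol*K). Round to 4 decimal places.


tau = A * P^n * exp(Ea/(R*T))
P^n = 21^(-0.79) = 0.09024991
Ea/(R*T) = 40308/(8.314*1354) = 3.580656
exp(Ea/(R*T)) = 35.897071
tau = 0.079 * 0.09024991 * 35.897071 = 0.2559 ms


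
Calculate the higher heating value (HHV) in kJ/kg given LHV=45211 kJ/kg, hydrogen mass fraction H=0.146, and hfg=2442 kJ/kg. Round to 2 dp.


HHV = LHV + hfg * 9 * H
Water addition = 2442 * 9 * 0.146 = 3208.788 kJ/kg
HHV = 45211 + 3208.788 = 48419.79 kJ/kg


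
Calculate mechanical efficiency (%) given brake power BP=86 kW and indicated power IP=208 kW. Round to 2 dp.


eta_mech = (BP / IP) * 100
Ratio = 86 / 208 = 0.4135
eta_mech = 0.4135 * 100 = 41.35%


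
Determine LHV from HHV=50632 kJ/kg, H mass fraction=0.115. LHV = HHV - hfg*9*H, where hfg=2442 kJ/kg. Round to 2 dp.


LHV = HHV - hfg * 9 * H
Water correction = 2442 * 9 * 0.115 = 2527.470 kJ/kg
LHV = 50632 - 2527.470 = 48104.53 kJ/kg


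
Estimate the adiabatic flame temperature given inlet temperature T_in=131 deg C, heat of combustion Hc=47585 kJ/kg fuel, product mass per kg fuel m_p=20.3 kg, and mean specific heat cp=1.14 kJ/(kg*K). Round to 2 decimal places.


T_ad = T_in + Hc / (m_p * cp)
Denominator = 20.3 * 1.14 = 23.1420
Temperature rise = 47585 / 23.1420 = 2056.22 K
T_ad = 131 + 2056.22 = 2187.22 deg C


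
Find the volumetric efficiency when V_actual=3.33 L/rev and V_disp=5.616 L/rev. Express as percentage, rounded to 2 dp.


eta_v = (V_actual / V_disp) * 100
Ratio = 3.33 / 5.616 = 0.5929
eta_v = 0.5929 * 100 = 59.29%


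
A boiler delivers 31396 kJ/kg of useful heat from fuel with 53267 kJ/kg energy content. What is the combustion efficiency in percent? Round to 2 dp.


Efficiency = (Q_useful / Q_fuel) * 100
Efficiency = (31396 / 53267) * 100
Efficiency = 0.5894 * 100 = 58.94%


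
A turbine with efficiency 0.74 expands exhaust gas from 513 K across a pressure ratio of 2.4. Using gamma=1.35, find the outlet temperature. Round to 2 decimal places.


T_out = T_in * (1 - eta * (1 - PR^(-(gamma-1)/gamma)))
Exponent = -(1.35-1)/1.35 = -0.25925926
PR^exp = 2.4^(-0.25925926) = 0.79694200
Factor = 1 - 0.74*(1 - 0.79694200) = 0.84973708
T_out = 513 * 0.84973708 = 435.92 K


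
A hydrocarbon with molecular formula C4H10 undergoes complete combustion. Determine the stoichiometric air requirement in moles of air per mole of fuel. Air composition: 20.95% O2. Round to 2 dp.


Balanced combustion: C4H10 + 6.5 O2 -> 4 CO2 + 5 H2O
O2 needed = C + H/4 = 4 + 10/4 = 6.50 moles
Air moles = O2 / 0.2095 = 6.50 / 0.2095 = 31.03 moles air


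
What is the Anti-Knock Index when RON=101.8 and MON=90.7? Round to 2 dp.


AKI = (RON + MON) / 2
AKI = (101.8 + 90.7) / 2
AKI = 192.5 / 2 = 96.25


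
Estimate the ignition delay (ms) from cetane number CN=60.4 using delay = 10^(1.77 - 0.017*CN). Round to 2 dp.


delay = 10^(1.77 - 0.017*CN)
Exponent = 1.77 - 0.017*60.4 = 0.7432
delay = 10^0.7432 = 5.54 ms


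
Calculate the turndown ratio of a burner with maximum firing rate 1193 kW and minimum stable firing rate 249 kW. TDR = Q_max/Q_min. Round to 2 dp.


TDR = Q_max / Q_min
TDR = 1193 / 249 = 4.79


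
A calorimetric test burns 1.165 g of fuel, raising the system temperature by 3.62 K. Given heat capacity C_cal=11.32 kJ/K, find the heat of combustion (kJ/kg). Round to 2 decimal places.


Hc = C_cal * delta_T / m_fuel
Q_released = 11.32 * 3.62 = 40.9784 kJ
m_fuel = 1.165 g = 1.165/1000 kg = 0.001165 kg
Hc = 40.9784 / 0.001165 = 35174.59 kJ/kg


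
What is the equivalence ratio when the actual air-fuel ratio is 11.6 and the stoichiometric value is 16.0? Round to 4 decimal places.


phi = AFR_stoich / AFR_actual
phi = 16.0 / 11.6 = 1.3793


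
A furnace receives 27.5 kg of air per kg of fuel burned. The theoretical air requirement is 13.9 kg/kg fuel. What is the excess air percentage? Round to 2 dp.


Excess air = actual - stoichiometric = 27.5 - 13.9 = 13.60 kg/kg fuel
Excess air % = (excess / stoich) * 100 = (13.60 / 13.9) * 100 = 97.84%


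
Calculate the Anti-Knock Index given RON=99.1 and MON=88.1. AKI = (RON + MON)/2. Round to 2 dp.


AKI = (RON + MON) / 2
AKI = (99.1 + 88.1) / 2
AKI = 187.2 / 2 = 93.60


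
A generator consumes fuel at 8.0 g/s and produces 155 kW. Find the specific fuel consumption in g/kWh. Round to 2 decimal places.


SFC = (mf / BP) * 3600
Rate = 8.0 / 155 = 0.051613 g/(s*kW)
SFC = 0.051613 * 3600 = 185.81 g/kWh


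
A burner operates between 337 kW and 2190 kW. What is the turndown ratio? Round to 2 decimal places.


TDR = Q_max / Q_min
TDR = 2190 / 337 = 6.50


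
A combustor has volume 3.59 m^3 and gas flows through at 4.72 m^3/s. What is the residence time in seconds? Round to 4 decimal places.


tau = V / Q_flow
tau = 3.59 / 4.72 = 0.7606 s


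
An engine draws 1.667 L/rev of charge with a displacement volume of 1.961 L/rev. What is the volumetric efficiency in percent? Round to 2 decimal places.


eta_v = (V_actual / V_disp) * 100
Ratio = 1.667 / 1.961 = 0.8501
eta_v = 0.8501 * 100 = 85.01%


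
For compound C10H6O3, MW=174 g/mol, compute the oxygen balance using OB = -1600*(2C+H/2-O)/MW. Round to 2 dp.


OB = -1600 * (2C + H/2 - O) / MW
Inner = 2*10 + 6/2 - 3 = 20.00
OB = -1600 * 20.00 / 174 = -183.91%


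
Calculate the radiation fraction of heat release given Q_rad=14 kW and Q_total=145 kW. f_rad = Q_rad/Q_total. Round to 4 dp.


f_rad = Q_rad / Q_total
f_rad = 14 / 145 = 0.0966


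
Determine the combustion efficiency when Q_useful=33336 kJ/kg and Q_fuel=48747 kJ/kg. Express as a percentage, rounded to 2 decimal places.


Efficiency = (Q_useful / Q_fuel) * 100
Efficiency = (33336 / 48747) * 100
Efficiency = 0.6839 * 100 = 68.39%


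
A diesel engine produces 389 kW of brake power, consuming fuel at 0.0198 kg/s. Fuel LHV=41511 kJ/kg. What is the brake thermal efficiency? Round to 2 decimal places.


eta_BTE = (BP / (mf * LHV)) * 100
Denominator = 0.0198 * 41511 = 821.9178 kW
eta_BTE = (389 / 821.9178) * 100 = 47.33%


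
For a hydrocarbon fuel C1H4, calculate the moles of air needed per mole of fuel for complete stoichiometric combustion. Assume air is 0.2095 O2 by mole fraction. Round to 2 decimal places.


Balanced combustion: C1H4 + 2 O2 -> 1 CO2 + 2 H2O
O2 needed = C + H/4 = 1 + 4/4 = 2.00 moles
Air moles = O2 / 0.2095 = 2.00 / 0.2095 = 9.55 moles air


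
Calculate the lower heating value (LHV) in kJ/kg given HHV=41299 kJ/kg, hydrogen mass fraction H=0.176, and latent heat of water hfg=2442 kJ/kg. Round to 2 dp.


LHV = HHV - hfg * 9 * H
Water correction = 2442 * 9 * 0.176 = 3868.128 kJ/kg
LHV = 41299 - 3868.128 = 37430.87 kJ/kg


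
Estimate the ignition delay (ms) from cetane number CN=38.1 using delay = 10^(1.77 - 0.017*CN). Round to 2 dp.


delay = 10^(1.77 - 0.017*CN)
Exponent = 1.77 - 0.017*38.1 = 1.1223
delay = 10^1.1223 = 13.25 ms


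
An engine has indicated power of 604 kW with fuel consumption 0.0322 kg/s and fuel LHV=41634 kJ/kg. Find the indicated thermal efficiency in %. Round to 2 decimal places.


eta_ith = (IP / (mf * LHV)) * 100
Denominator = 0.0322 * 41634 = 1340.6148 kW
eta_ith = (604 / 1340.6148) * 100 = 45.05%


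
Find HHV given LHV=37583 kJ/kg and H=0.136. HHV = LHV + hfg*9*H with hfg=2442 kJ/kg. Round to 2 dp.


HHV = LHV + hfg * 9 * H
Water addition = 2442 * 9 * 0.136 = 2989.008 kJ/kg
HHV = 37583 + 2989.008 = 40572.01 kJ/kg


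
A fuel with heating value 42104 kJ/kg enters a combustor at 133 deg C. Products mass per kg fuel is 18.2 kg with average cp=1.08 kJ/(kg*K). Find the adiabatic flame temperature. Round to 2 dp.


T_ad = T_in + Hc / (m_p * cp)
Denominator = 18.2 * 1.08 = 19.6560
Temperature rise = 42104 / 19.6560 = 2142.04 K
T_ad = 133 + 2142.04 = 2275.04 deg C


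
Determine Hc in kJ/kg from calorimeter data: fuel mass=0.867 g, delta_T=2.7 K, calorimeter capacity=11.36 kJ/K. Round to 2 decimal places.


Hc = C_cal * delta_T / m_fuel
Q_released = 11.36 * 2.7 = 30.6720 kJ
m_fuel = 0.867 g = 0.867/1000 kg = 0.000867 kg
Hc = 30.6720 / 0.000867 = 35377.16 kJ/kg


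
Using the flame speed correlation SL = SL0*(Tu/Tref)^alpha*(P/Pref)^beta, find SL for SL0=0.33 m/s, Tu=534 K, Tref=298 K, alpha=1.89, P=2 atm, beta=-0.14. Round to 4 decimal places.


SL = SL0 * (Tu/Tref)^alpha * (P/Pref)^beta
T ratio = 534/298 = 1.79194631
(T ratio)^alpha = 1.79194631^1.89 = 3.011509
(P/Pref)^beta = 2^(-0.14) = 0.907519
SL = 0.33 * 3.011509 * 0.907519 = 0.9019 m/s


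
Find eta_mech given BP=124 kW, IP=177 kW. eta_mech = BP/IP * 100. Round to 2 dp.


eta_mech = (BP / IP) * 100
Ratio = 124 / 177 = 0.7006
eta_mech = 0.7006 * 100 = 70.06%


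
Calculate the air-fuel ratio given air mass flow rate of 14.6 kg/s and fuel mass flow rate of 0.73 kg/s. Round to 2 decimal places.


AFR = m_air / m_fuel
AFR = 14.6 / 0.73 = 20.00


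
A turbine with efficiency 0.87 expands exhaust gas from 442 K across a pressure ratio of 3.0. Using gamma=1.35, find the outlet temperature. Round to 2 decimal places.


T_out = T_in * (1 - eta * (1 - PR^(-(gamma-1)/gamma)))
Exponent = -(1.35-1)/1.35 = -0.25925926
PR^exp = 3.0^(-0.25925926) = 0.75214556
Factor = 1 - 0.87*(1 - 0.75214556) = 0.78436664
T_out = 442 * 0.78436664 = 346.69 K


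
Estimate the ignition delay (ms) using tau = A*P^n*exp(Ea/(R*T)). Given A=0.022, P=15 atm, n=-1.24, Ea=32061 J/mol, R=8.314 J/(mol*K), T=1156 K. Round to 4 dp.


tau = A * P^n * exp(Ea/(R*T))
P^n = 15^(-1.24) = 0.03480542
Ea/(R*T) = 32061/(8.314*1156) = 3.335871
exp(Ea/(R*T)) = 28.102842
tau = 0.022 * 0.03480542 * 28.102842 = 0.0215 ms


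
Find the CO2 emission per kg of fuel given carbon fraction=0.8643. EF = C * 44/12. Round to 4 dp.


EF = C_frac * (M_CO2 / M_C)
EF = 0.8643 * (44/12)
EF = 0.8643 * 3.666667 = 3.1691 kg_CO2/kg_fuel


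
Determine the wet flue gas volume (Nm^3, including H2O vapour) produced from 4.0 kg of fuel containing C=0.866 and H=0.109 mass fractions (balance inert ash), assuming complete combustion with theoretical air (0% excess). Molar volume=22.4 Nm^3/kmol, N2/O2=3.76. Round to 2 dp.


Per kg fuel: CO2 = (C/12 kmol)*22.4 = (0.866/12)*22.4 = 1.61653 Nm^3
Per kg fuel: H2O = (H/2 kmol)*22.4 = (0.109/2)*22.4 = 1.22080 Nm^3
O2 needed per kg fuel = C/12 + H/4 = 0.866/12 + 0.109/4 = 0.09941667 kmol
Per kg fuel: N2 = O2*3.76*22.4 = 0.09941667*3.76*22.4 = 8.37327 Nm^3
Total per kg = 1.61653 + 1.22080 + 8.37327 = 11.21060 Nm^3
Total = 11.21060 * 4.0 = 44.84 Nm^3


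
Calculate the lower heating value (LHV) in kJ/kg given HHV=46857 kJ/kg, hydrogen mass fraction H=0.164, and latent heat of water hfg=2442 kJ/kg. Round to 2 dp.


LHV = HHV - hfg * 9 * H
Water correction = 2442 * 9 * 0.164 = 3604.392 kJ/kg
LHV = 46857 - 3604.392 = 43252.61 kJ/kg


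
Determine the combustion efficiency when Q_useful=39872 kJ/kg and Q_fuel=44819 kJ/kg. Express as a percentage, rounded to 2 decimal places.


Efficiency = (Q_useful / Q_fuel) * 100
Efficiency = (39872 / 44819) * 100
Efficiency = 0.8896 * 100 = 88.96%


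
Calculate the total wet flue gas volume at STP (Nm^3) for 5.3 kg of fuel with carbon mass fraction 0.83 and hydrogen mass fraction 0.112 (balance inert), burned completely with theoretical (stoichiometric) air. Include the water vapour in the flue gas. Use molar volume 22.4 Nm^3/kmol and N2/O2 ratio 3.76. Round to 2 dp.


Per kg fuel: CO2 = (C/12 kmol)*22.4 = (0.83/12)*22.4 = 1.54933 Nm^3
Per kg fuel: H2O = (H/2 kmol)*22.4 = (0.112/2)*22.4 = 1.25440 Nm^3
O2 needed per kg fuel = C/12 + H/4 = 0.83/12 + 0.112/4 = 0.09716667 kmol
Per kg fuel: N2 = O2*3.76*22.4 = 0.09716667*3.76*22.4 = 8.18377 Nm^3
Total per kg = 1.54933 + 1.25440 + 8.18377 = 10.98750 Nm^3
Total = 10.98750 * 5.3 = 58.23 Nm^3


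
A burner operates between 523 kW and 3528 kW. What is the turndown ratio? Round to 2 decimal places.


TDR = Q_max / Q_min
TDR = 3528 / 523 = 6.75
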